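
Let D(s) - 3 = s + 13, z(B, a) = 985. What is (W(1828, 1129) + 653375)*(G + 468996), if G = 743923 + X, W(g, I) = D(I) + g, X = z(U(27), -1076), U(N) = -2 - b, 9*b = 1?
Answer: 796743462592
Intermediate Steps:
b = 1/9 (b = (1/9)*1 = 1/9 ≈ 0.11111)
U(N) = -19/9 (U(N) = -2 - 1*1/9 = -2 - 1/9 = -19/9)
X = 985
D(s) = 16 + s (D(s) = 3 + (s + 13) = 3 + (13 + s) = 16 + s)
W(g, I) = 16 + I + g (W(g, I) = (16 + I) + g = 16 + I + g)
G = 744908 (G = 743923 + 985 = 744908)
(W(1828, 1129) + 653375)*(G + 468996) = ((16 + 1129 + 1828) + 653375)*(744908 + 468996) = (2973 + 653375)*1213904 = 656348*1213904 = 796743462592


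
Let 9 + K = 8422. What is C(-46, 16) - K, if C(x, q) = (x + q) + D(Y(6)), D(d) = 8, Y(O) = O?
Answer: -8435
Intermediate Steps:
K = 8413 (K = -9 + 8422 = 8413)
C(x, q) = 8 + q + x (C(x, q) = (x + q) + 8 = (q + x) + 8 = 8 + q + x)
C(-46, 16) - K = (8 + 16 - 46) - 1*8413 = -22 - 8413 = -8435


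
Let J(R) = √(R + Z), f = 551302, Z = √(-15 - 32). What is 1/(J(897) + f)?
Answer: 1/(551302 + √(897 + I*√47)) ≈ 1.8138e-6 - 0.e-13*I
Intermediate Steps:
Z = I*√47 (Z = √(-47) = I*√47 ≈ 6.8557*I)
J(R) = √(R + I*√47)
1/(J(897) + f) = 1/(√(897 + I*√47) + 551302) = 1/(551302 + √(897 + I*√47))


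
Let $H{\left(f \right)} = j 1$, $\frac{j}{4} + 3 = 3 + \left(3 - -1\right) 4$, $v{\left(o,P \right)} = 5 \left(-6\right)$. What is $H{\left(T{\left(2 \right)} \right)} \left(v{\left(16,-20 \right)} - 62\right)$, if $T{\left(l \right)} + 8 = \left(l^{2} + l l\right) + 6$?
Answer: $-5888$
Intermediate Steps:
$v{\left(o,P \right)} = -30$
$T{\left(l \right)} = -2 + 2 l^{2}$ ($T{\left(l \right)} = -8 + \left(\left(l^{2} + l l\right) + 6\right) = -8 + \left(\left(l^{2} + l^{2}\right) + 6\right) = -8 + \left(2 l^{2} + 6\right) = -8 + \left(6 + 2 l^{2}\right) = -2 + 2 l^{2}$)
$j = 64$ ($j = -12 + 4 \left(3 + \left(3 - -1\right) 4\right) = -12 + 4 \left(3 + \left(3 + 1\right) 4\right) = -12 + 4 \left(3 + 4 \cdot 4\right) = -12 + 4 \left(3 + 16\right) = -12 + 4 \cdot 19 = -12 + 76 = 64$)
$H{\left(f \right)} = 64$ ($H{\left(f \right)} = 64 \cdot 1 = 64$)
$H{\left(T{\left(2 \right)} \right)} \left(v{\left(16,-20 \right)} - 62\right) = 64 \left(-30 - 62\right) = 64 \left(-92\right) = -5888$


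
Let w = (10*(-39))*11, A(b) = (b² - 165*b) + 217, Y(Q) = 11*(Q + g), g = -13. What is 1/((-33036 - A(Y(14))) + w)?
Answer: -1/35849 ≈ -2.7895e-5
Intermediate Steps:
Y(Q) = -143 + 11*Q (Y(Q) = 11*(Q - 13) = 11*(-13 + Q) = -143 + 11*Q)
A(b) = 217 + b² - 165*b
w = -4290 (w = -390*11 = -4290)
1/((-33036 - A(Y(14))) + w) = 1/((-33036 - (217 + (-143 + 11*14)² - 165*(-143 + 11*14))) - 4290) = 1/((-33036 - (217 + (-143 + 154)² - 165*(-143 + 154))) - 4290) = 1/((-33036 - (217 + 11² - 165*11)) - 4290) = 1/((-33036 - (217 + 121 - 1815)) - 4290) = 1/((-33036 - 1*(-1477)) - 4290) = 1/((-33036 + 1477) - 4290) = 1/(-31559 - 4290) = 1/(-35849) = -1/35849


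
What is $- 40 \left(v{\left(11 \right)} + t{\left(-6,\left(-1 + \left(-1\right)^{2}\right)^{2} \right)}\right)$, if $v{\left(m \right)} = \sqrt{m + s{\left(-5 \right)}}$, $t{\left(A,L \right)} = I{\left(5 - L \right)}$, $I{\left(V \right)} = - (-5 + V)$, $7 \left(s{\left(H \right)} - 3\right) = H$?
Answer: $- \frac{40 \sqrt{651}}{7} \approx -145.8$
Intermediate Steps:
$s{\left(H \right)} = 3 + \frac{H}{7}$
$I{\left(V \right)} = 5 - V$
$t{\left(A,L \right)} = L$ ($t{\left(A,L \right)} = 5 - \left(5 - L\right) = 5 + \left(-5 + L\right) = L$)
$v{\left(m \right)} = \sqrt{\frac{16}{7} + m}$ ($v{\left(m \right)} = \sqrt{m + \left(3 + \frac{1}{7} \left(-5\right)\right)} = \sqrt{m + \left(3 - \frac{5}{7}\right)} = \sqrt{m + \frac{16}{7}} = \sqrt{\frac{16}{7} + m}$)
$- 40 \left(v{\left(11 \right)} + t{\left(-6,\left(-1 + \left(-1\right)^{2}\right)^{2} \right)}\right) = - 40 \left(\frac{\sqrt{112 + 49 \cdot 11}}{7} + \left(-1 + \left(-1\right)^{2}\right)^{2}\right) = - 40 \left(\frac{\sqrt{112 + 539}}{7} + \left(-1 + 1\right)^{2}\right) = - 40 \left(\frac{\sqrt{651}}{7} + 0^{2}\right) = - 40 \left(\frac{\sqrt{651}}{7} + 0\right) = - 40 \frac{\sqrt{651}}{7} = - \frac{40 \sqrt{651}}{7}$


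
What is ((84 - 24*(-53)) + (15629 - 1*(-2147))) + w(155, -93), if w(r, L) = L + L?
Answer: 18946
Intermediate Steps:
w(r, L) = 2*L
((84 - 24*(-53)) + (15629 - 1*(-2147))) + w(155, -93) = ((84 - 24*(-53)) + (15629 - 1*(-2147))) + 2*(-93) = ((84 + 1272) + (15629 + 2147)) - 186 = (1356 + 17776) - 186 = 19132 - 186 = 18946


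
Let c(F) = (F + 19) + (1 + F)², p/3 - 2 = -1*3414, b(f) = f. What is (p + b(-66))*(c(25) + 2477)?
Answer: -32935494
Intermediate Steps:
p = -10236 (p = 6 + 3*(-1*3414) = 6 + 3*(-3414) = 6 - 10242 = -10236)
c(F) = 19 + F + (1 + F)² (c(F) = (19 + F) + (1 + F)² = 19 + F + (1 + F)²)
(p + b(-66))*(c(25) + 2477) = (-10236 - 66)*((19 + 25 + (1 + 25)²) + 2477) = -10302*((19 + 25 + 26²) + 2477) = -10302*((19 + 25 + 676) + 2477) = -10302*(720 + 2477) = -10302*3197 = -32935494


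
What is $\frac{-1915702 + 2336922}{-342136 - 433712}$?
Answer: $- \frac{105305}{193962} \approx -0.54292$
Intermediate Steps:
$\frac{-1915702 + 2336922}{-342136 - 433712} = \frac{421220}{-775848} = 421220 \left(- \frac{1}{775848}\right) = - \frac{105305}{193962}$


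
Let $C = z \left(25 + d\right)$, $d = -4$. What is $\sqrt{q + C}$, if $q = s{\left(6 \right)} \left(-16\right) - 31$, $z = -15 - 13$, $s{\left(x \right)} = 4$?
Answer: $i \sqrt{683} \approx 26.134 i$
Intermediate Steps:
$z = -28$
$C = -588$ ($C = - 28 \left(25 - 4\right) = \left(-28\right) 21 = -588$)
$q = -95$ ($q = 4 \left(-16\right) - 31 = -64 - 31 = -95$)
$\sqrt{q + C} = \sqrt{-95 - 588} = \sqrt{-683} = i \sqrt{683}$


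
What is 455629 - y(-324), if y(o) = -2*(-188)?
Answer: 455253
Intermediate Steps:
y(o) = 376
455629 - y(-324) = 455629 - 1*376 = 455629 - 376 = 455253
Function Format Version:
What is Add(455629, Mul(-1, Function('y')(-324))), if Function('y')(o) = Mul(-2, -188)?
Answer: 455253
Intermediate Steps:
Function('y')(o) = 376
Add(455629, Mul(-1, Function('y')(-324))) = Add(455629, Mul(-1, 376)) = Add(455629, -376) = 455253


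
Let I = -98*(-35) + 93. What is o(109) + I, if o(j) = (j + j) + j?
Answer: 3850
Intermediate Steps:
I = 3523 (I = 3430 + 93 = 3523)
o(j) = 3*j (o(j) = 2*j + j = 3*j)
o(109) + I = 3*109 + 3523 = 327 + 3523 = 3850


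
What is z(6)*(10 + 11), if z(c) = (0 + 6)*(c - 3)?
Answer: 378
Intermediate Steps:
z(c) = -18 + 6*c (z(c) = 6*(-3 + c) = -18 + 6*c)
z(6)*(10 + 11) = (-18 + 6*6)*(10 + 11) = (-18 + 36)*21 = 18*21 = 378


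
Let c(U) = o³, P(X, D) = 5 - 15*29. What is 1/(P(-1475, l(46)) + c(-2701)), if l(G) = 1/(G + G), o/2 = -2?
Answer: -1/494 ≈ -0.0020243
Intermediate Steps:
o = -4 (o = 2*(-2) = -4)
l(G) = 1/(2*G)
P(X, D) = -430 (P(X, D) = 5 - 435 = -430)
c(U) = -64 (c(U) = (-4)³ = -64)
1/(P(-1475, l(46)) + c(-2701)) = 1/(-430 - 64) = 1/(-494) = -1/494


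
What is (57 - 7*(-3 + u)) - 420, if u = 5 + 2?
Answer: -391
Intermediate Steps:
u = 7
(57 - 7*(-3 + u)) - 420 = (57 - 7*(-3 + 7)) - 420 = (57 - 7*4) - 420 = (57 - 1*28) - 420 = (57 - 28) - 420 = 29 - 420 = -391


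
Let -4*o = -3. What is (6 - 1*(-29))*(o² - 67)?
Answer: -37205/16 ≈ -2325.3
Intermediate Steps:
o = ¾ (o = -¼*(-3) = ¾ ≈ 0.75000)
(6 - 1*(-29))*(o² - 67) = (6 - 1*(-29))*((¾)² - 67) = (6 + 29)*(9/16 - 67) = 35*(-1063/16) = -37205/16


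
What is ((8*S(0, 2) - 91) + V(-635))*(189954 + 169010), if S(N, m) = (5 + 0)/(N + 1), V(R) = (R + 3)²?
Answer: 143360529572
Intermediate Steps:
V(R) = (3 + R)²
S(N, m) = 5/(1 + N)
((8*S(0, 2) - 91) + V(-635))*(189954 + 169010) = ((8*(5/(1 + 0)) - 91) + (3 - 635)²)*(189954 + 169010) = ((8*(5/1) - 91) + (-632)²)*358964 = ((8*(5*1) - 91) + 399424)*358964 = ((8*5 - 91) + 399424)*358964 = ((40 - 91) + 399424)*358964 = (-51 + 399424)*358964 = 399373*358964 = 143360529572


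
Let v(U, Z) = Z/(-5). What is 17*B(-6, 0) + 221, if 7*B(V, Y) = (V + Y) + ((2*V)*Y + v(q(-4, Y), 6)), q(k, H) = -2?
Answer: 7123/35 ≈ 203.51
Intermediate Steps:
v(U, Z) = -Z/5 (v(U, Z) = Z*(-1/5) = -Z/5)
B(V, Y) = -6/35 + V/7 + Y/7 + 2*V*Y/7 (B(V, Y) = ((V + Y) + ((2*V)*Y - 1/5*6))/7 = ((V + Y) + (2*V*Y - 6/5))/7 = ((V + Y) + (-6/5 + 2*V*Y))/7 = (-6/5 + V + Y + 2*V*Y)/7 = -6/35 + V/7 + Y/7 + 2*V*Y/7)
17*B(-6, 0) + 221 = 17*(-6/35 + (1/7)*(-6) + (1/7)*0 + (2/7)*(-6)*0) + 221 = 17*(-6/35 - 6/7 + 0 + 0) + 221 = 17*(-36/35) + 221 = -612/35 + 221 = 7123/35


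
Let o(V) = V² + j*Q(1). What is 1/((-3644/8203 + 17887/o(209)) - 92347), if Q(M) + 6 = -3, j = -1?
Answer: -358389070/33096167926589 ≈ -1.0829e-5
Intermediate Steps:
Q(M) = -9 (Q(M) = -6 - 3 = -9)
o(V) = 9 + V² (o(V) = V² - 1*(-9) = V² + 9 = 9 + V²)
1/((-3644/8203 + 17887/o(209)) - 92347) = 1/((-3644/8203 + 17887/(9 + 209²)) - 92347) = 1/((-3644*1/8203 + 17887/(9 + 43681)) - 92347) = 1/((-3644/8203 + 17887/43690) - 92347) = 1/(-12479299/358389070 - 92347) = 1/(-33096167926589/358389070) = -358389070/33096167926589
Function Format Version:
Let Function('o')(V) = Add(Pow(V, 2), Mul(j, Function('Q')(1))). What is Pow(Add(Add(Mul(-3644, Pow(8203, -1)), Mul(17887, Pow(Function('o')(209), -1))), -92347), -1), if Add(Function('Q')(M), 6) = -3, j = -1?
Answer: Rational(-358389070, 33096167926589) ≈ -1.0829e-5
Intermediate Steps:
Function('Q')(M) = -9 (Function('Q')(M) = Add(-6, -3) = -9)
Function('o')(V) = Add(9, Pow(V, 2)) (Function('o')(V) = Add(Pow(V, 2), Mul(-1, -9)) = Add(Pow(V, 2), 9) = Add(9, Pow(V, 2)))
Pow(Add(Add(Mul(-3644, Pow(8203, -1)), Mul(17887, Pow(Function('o')(209), -1))), -92347), -1) = Pow(Add(Add(Mul(-3644, Pow(8203, -1)), Mul(17887, Pow(Add(9, Pow(209, 2)), -1))), -92347), -1) = Pow(Add(Add(Mul(-3644, Rational(1, 8203)), Mul(17887, Pow(Add(9, 43681), -1))), -92347), -1) = Pow(Add(Add(Rational(-3644, 8203), Mul(17887, Pow(43690, -1))), -92347), -1) = Pow(Add(Add(Rational(-3644, 8203), Mul(17887, Rational(1, 43690))), -92347), -1) = Pow(Add(Add(Rational(-3644, 8203), Rational(17887, 43690)), -92347), -1) = Pow(Add(Rational(-12479299, 358389070), -92347), -1) = Pow(Rational(-33096167926589, 358389070), -1) = Rational(-358389070, 33096167926589)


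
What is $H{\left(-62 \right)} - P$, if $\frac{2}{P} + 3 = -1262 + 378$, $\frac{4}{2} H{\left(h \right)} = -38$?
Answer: $- \frac{16851}{887} \approx -18.998$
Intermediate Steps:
$H{\left(h \right)} = -19$ ($H{\left(h \right)} = \frac{1}{2} \left(-38\right) = -19$)
$P = - \frac{2}{887}$ ($P = \frac{2}{-3 + \left(-1262 + 378\right)} = \frac{2}{-3 - 884} = \frac{2}{-887} = 2 \left(- \frac{1}{887}\right) = - \frac{2}{887} \approx -0.0022548$)
$H{\left(-62 \right)} - P = -19 - - \frac{2}{887} = -19 + \frac{2}{887} = - \frac{16851}{887}$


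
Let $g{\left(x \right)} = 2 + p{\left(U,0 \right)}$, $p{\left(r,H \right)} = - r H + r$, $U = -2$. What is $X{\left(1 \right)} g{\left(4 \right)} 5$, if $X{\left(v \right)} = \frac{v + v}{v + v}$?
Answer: $0$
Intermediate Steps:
$p{\left(r,H \right)} = r - H r$ ($p{\left(r,H \right)} = - H r + r = r - H r$)
$X{\left(v \right)} = 1$ ($X{\left(v \right)} = \frac{2 v}{2 v} = 2 v \frac{1}{2 v} = 1$)
$g{\left(x \right)} = 0$ ($g{\left(x \right)} = 2 - 2 \left(1 - 0\right) = 2 - 2 \left(1 + 0\right) = 2 - 2 = 0$)
$X{\left(1 \right)} g{\left(4 \right)} 5 = 1 \cdot 0 \cdot 5 = 0 \cdot 5 = 0$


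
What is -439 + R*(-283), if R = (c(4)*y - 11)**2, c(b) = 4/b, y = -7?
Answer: -92131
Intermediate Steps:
R = 324 (R = ((4/4)*(-7) - 11)**2 = ((4*(1/4))*(-7) - 11)**2 = (1*(-7) - 11)**2 = (-7 - 11)**2 = (-18)**2 = 324)
-439 + R*(-283) = -439 + 324*(-283) = -439 - 91692 = -92131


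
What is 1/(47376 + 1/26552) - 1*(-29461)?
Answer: 37059803665485/1257927553 ≈ 29461.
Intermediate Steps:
1/(47376 + 1/26552) - 1*(-29461) = 1/(47376 + 1/26552) + 29461 = 1/(1257927553/26552) + 29461 = 26552/1257927553 + 29461 = 37059803665485/1257927553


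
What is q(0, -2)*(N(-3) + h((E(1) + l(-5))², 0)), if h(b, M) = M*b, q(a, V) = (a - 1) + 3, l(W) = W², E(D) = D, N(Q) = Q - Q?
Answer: 0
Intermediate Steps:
N(Q) = 0
q(a, V) = 2 + a (q(a, V) = (-1 + a) + 3 = 2 + a)
q(0, -2)*(N(-3) + h((E(1) + l(-5))², 0)) = (2 + 0)*(0 + 0*(1 + (-5)²)²) = 2*(0 + 0*(1 + 25)²) = 2*(0 + 0*26²) = 2*(0 + 0*676) = 2*(0 + 0) = 2*0 = 0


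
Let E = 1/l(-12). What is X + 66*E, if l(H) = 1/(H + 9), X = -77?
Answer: -275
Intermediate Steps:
l(H) = 1/(9 + H)
E = -3 (E = 1/(1/(9 - 12)) = 1/(1/(-3)) = 1/(-⅓) = -3)
X + 66*E = -77 + 66*(-3) = -77 - 198 = -275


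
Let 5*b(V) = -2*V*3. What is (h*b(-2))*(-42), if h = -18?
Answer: 9072/5 ≈ 1814.4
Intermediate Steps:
b(V) = -6*V/5 (b(V) = (-2*V*3)/5 = (-6*V)/5 = -6*V/5)
(h*b(-2))*(-42) = -(-108)*(-2)/5*(-42) = -18*12/5*(-42) = -216/5*(-42) = 9072/5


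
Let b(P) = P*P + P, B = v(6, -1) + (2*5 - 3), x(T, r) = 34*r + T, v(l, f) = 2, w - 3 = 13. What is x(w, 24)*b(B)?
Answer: 74880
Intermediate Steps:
w = 16 (w = 3 + 13 = 16)
x(T, r) = T + 34*r
B = 9 (B = 2 + (2*5 - 3) = 2 + (10 - 3) = 2 + 7 = 9)
b(P) = P + P² (b(P) = P² + P = P + P²)
x(w, 24)*b(B) = (16 + 34*24)*(9*(1 + 9)) = (16 + 816)*(9*10) = 832*90 = 74880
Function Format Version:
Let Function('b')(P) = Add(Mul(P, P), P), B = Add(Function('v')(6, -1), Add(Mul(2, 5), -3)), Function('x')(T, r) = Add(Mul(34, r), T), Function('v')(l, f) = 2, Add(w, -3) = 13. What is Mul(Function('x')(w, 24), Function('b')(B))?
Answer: 74880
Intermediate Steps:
w = 16 (w = Add(3, 13) = 16)
Function('x')(T, r) = Add(T, Mul(34, r))
B = 9 (B = Add(2, Add(Mul(2, 5), -3)) = Add(2, Add(10, -3)) = Add(2, 7) = 9)
Function('b')(P) = Add(P, Pow(P, 2)) (Function('b')(P) = Add(Pow(P, 2), P) = Add(P, Pow(P, 2)))
Mul(Function('x')(w, 24), Function('b')(B)) = Mul(Add(16, Mul(34, 24)), Mul(9, Add(1, 9))) = Mul(Add(16, 816), Mul(9, 10)) = Mul(832, 90) = 74880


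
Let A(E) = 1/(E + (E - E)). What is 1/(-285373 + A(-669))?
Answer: -669/190914538 ≈ -3.5042e-6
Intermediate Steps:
A(E) = 1/E (A(E) = 1/(E + 0) = 1/E)
1/(-285373 + A(-669)) = 1/(-285373 + 1/(-669)) = 1/(-285373 - 1/669) = 1/(-190914538/669) = -669/190914538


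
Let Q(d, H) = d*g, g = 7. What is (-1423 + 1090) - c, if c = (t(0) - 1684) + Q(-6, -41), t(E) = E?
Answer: 1393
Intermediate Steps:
Q(d, H) = 7*d (Q(d, H) = d*7 = 7*d)
c = -1726 (c = (0 - 1684) + 7*(-6) = -1684 - 42 = -1726)
(-1423 + 1090) - c = (-1423 + 1090) - 1*(-1726) = -333 + 1726 = 1393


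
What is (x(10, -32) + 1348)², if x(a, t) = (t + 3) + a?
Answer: 1766241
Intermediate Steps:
x(a, t) = 3 + a + t (x(a, t) = (3 + t) + a = 3 + a + t)
(x(10, -32) + 1348)² = ((3 + 10 - 32) + 1348)² = (-19 + 1348)² = 1329² = 1766241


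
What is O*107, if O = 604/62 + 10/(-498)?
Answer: 8029601/7719 ≈ 1040.2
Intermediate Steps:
O = 75043/7719 (O = 604*(1/62) + 10*(-1/498) = 302/31 - 5/249 = 75043/7719 ≈ 9.7218)
O*107 = (75043/7719)*107 = 8029601/7719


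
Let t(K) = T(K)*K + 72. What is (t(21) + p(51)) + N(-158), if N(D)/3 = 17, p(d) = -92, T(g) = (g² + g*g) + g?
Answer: 18994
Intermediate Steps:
T(g) = g + 2*g² (T(g) = (g² + g²) + g = 2*g² + g = g + 2*g²)
t(K) = 72 + K²*(1 + 2*K) (t(K) = (K*(1 + 2*K))*K + 72 = K²*(1 + 2*K) + 72 = 72 + K²*(1 + 2*K))
N(D) = 51 (N(D) = 3*17 = 51)
(t(21) + p(51)) + N(-158) = ((72 + 21²*(1 + 2*21)) - 92) + 51 = ((72 + 441*(1 + 42)) - 92) + 51 = ((72 + 441*43) - 92) + 51 = ((72 + 18963) - 92) + 51 = (19035 - 92) + 51 = 18943 + 51 = 18994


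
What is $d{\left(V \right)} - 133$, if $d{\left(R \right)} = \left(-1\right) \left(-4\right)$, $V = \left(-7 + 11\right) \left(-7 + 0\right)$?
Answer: $-129$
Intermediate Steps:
$V = -28$ ($V = 4 \left(-7\right) = -28$)
$d{\left(R \right)} = 4$
$d{\left(V \right)} - 133 = 4 - 133 = -129$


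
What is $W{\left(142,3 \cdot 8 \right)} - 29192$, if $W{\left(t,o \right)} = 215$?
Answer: $-28977$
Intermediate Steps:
$W{\left(142,3 \cdot 8 \right)} - 29192 = 215 - 29192 = -28977$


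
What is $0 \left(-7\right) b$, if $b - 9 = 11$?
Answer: $0$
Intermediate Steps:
$b = 20$ ($b = 9 + 11 = 20$)
$0 \left(-7\right) b = 0 \left(-7\right) 20 = 0 \cdot 20 = 0$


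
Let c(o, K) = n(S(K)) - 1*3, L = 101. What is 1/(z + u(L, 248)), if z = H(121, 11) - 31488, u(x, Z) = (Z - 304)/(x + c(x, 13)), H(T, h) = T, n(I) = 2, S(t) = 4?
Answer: -25/784189 ≈ -3.1880e-5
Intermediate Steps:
c(o, K) = -1 (c(o, K) = 2 - 1*3 = 2 - 3 = -1)
u(x, Z) = (-304 + Z)/(-1 + x) (u(x, Z) = (Z - 304)/(x - 1) = (-304 + Z)/(-1 + x))
z = -31367 (z = 121 - 31488 = -31367)
1/(z + u(L, 248)) = 1/(-31367 + (-304 + 248)/(-1 + 101)) = 1/(-31367 - 56/100) = 1/(-31367 + (1/100)*(-56)) = 1/(-31367 - 14/25) = 1/(-784189/25) = -25/784189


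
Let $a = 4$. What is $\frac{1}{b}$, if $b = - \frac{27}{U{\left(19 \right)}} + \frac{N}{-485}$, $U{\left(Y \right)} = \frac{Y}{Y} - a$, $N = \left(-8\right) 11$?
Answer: $\frac{485}{4453} \approx 0.10892$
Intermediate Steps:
$N = -88$
$U{\left(Y \right)} = -3$ ($U{\left(Y \right)} = \frac{Y}{Y} - 4 = 1 - 4 = -3$)
$b = \frac{4453}{485}$ ($b = - \frac{27}{-3} - \frac{88}{-485} = \left(-27\right) \left(- \frac{1}{3}\right) - - \frac{88}{485} = 9 + \frac{88}{485} = \frac{4453}{485} \approx 9.1814$)
$\frac{1}{b} = \frac{1}{\frac{4453}{485}} = \frac{485}{4453}$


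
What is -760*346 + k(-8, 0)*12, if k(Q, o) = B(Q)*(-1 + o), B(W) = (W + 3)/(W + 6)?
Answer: -262990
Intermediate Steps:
B(W) = (3 + W)/(6 + W)
k(Q, o) = (-1 + o)*(3 + Q)/(6 + Q) (k(Q, o) = ((3 + Q)/(6 + Q))*(-1 + o) = (-1 + o)*(3 + Q)/(6 + Q))
-760*346 + k(-8, 0)*12 = -760*346 + ((-1 + 0)*(3 - 8)/(6 - 8))*12 = -262960 + (-1*(-5)/(-2))*12 = -262960 - 1/2*(-1)*(-5)*12 = -262960 - 5/2*12 = -262960 - 30 = -262990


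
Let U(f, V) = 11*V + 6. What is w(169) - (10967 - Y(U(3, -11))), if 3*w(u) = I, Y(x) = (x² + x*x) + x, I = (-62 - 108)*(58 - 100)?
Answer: 17748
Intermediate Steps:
U(f, V) = 6 + 11*V
I = 7140 (I = -170*(-42) = 7140)
Y(x) = x + 2*x² (Y(x) = (x² + x²) + x = 2*x² + x = x + 2*x²)
w(u) = 2380 (w(u) = (⅓)*7140 = 2380)
w(169) - (10967 - Y(U(3, -11))) = 2380 - (10967 - (6 + 11*(-11))*(1 + 2*(6 + 11*(-11)))) = 2380 - (10967 - (6 - 121)*(1 + 2*(6 - 121))) = 2380 - (10967 - (-115)*(1 + 2*(-115))) = 2380 - (10967 - (-115)*(1 - 230)) = 2380 - (10967 - (-115)*(-229)) = 2380 - (10967 - 1*26335) = 2380 - (10967 - 26335) = 2380 - 1*(-15368) = 2380 + 15368 = 17748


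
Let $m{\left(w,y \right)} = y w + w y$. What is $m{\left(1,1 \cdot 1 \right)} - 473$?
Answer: $-471$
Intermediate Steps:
$m{\left(w,y \right)} = 2 w y$ ($m{\left(w,y \right)} = w y + w y = 2 w y$)
$m{\left(1,1 \cdot 1 \right)} - 473 = 2 \cdot 1 \cdot 1 \cdot 1 - 473 = 2 \cdot 1 \cdot 1 - 473 = 2 - 473 = -471$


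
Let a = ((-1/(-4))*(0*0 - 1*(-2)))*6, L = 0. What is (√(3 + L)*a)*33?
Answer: 99*√3 ≈ 171.47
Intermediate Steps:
a = 3 (a = ((-1*(-¼))*(0 + 2))*6 = ((¼)*2)*6 = (½)*6 = 3)
(√(3 + L)*a)*33 = (√(3 + 0)*3)*33 = (√3*3)*33 = (3*√3)*33 = 99*√3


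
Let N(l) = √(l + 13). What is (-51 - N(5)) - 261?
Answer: -312 - 3*√2 ≈ -316.24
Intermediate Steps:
N(l) = √(13 + l)
(-51 - N(5)) - 261 = (-51 - √(13 + 5)) - 261 = (-51 - √18) - 261 = (-51 - 3*√2) - 261 = -312 - 3*√2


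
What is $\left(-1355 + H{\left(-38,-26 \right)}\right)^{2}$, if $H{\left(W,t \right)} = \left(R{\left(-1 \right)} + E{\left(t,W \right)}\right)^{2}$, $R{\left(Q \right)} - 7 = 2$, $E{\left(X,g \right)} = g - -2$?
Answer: $391876$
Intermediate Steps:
$E{\left(X,g \right)} = 2 + g$ ($E{\left(X,g \right)} = g + 2 = 2 + g$)
$R{\left(Q \right)} = 9$ ($R{\left(Q \right)} = 7 + 2 = 9$)
$H{\left(W,t \right)} = \left(11 + W\right)^{2}$ ($H{\left(W,t \right)} = \left(9 + \left(2 + W\right)\right)^{2} = \left(11 + W\right)^{2}$)
$\left(-1355 + H{\left(-38,-26 \right)}\right)^{2} = \left(-1355 + \left(11 - 38\right)^{2}\right)^{2} = \left(-1355 + \left(-27\right)^{2}\right)^{2} = \left(-1355 + 729\right)^{2} = \left(-626\right)^{2} = 391876$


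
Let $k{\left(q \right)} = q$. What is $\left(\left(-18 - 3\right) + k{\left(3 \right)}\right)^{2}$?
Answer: $324$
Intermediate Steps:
$\left(\left(-18 - 3\right) + k{\left(3 \right)}\right)^{2} = \left(\left(-18 - 3\right) + 3\right)^{2} = \left(-21 + 3\right)^{2} = \left(-18\right)^{2} = 324$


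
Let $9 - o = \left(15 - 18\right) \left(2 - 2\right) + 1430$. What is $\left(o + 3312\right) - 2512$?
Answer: $-621$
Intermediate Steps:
$o = -1421$ ($o = 9 - \left(\left(15 - 18\right) \left(2 - 2\right) + 1430\right) = 9 - \left(\left(-3\right) 0 + 1430\right) = 9 - \left(0 + 1430\right) = 9 - 1430 = -1421$)
$\left(o + 3312\right) - 2512 = \left(-1421 + 3312\right) - 2512 = 1891 - 2512 = -621$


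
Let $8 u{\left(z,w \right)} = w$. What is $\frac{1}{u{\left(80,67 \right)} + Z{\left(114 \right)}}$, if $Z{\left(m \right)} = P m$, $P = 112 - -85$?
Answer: $\frac{8}{179731} \approx 4.4511 \cdot 10^{-5}$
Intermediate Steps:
$u{\left(z,w \right)} = \frac{w}{8}$
$P = 197$ ($P = 112 + 85 = 197$)
$Z{\left(m \right)} = 197 m$
$\frac{1}{u{\left(80,67 \right)} + Z{\left(114 \right)}} = \frac{1}{\frac{1}{8} \cdot 67 + 197 \cdot 114} = \frac{1}{\frac{67}{8} + 22458} = \frac{1}{\frac{179731}{8}} = \frac{8}{179731}$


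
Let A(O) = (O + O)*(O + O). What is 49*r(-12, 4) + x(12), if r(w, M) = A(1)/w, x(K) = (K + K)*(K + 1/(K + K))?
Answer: 818/3 ≈ 272.67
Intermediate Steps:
A(O) = 4*O² (A(O) = (2*O)*(2*O) = 4*O²)
x(K) = 2*K*(K + 1/(2*K)) (x(K) = (2*K)*(K + 1/(2*K)) = 2*K*(K + 1/(2*K)))
r(w, M) = 4/w (r(w, M) = (4*1²)/w = (4*1)/w = 4/w)
49*r(-12, 4) + x(12) = 49*(4/(-12)) + (1 + 2*12²) = 49*(4*(-1/12)) + (1 + 2*144) = 49*(-⅓) + (1 + 288) = -49/3 + 289 = 818/3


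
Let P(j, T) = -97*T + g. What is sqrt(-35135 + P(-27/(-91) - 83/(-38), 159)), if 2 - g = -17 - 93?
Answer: I*sqrt(50446) ≈ 224.6*I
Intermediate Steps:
g = 112 (g = 2 - (-17 - 93) = 2 - 1*(-110) = 2 + 110 = 112)
P(j, T) = 112 - 97*T (P(j, T) = -97*T + 112 = 112 - 97*T)
sqrt(-35135 + P(-27/(-91) - 83/(-38), 159)) = sqrt(-35135 + (112 - 97*159)) = sqrt(-35135 + (112 - 15423)) = sqrt(-35135 - 15311) = sqrt(-50446) = I*sqrt(50446)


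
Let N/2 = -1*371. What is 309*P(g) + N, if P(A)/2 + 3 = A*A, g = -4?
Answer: 7292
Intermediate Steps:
P(A) = -6 + 2*A² (P(A) = -6 + 2*(A*A) = -6 + 2*A²)
N = -742 (N = 2*(-1*371) = 2*(-371) = -742)
309*P(g) + N = 309*(-6 + 2*(-4)²) - 742 = 309*(-6 + 2*16) - 742 = 309*(-6 + 32) - 742 = 309*26 - 742 = 8034 - 742 = 7292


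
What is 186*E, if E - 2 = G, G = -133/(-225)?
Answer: 36146/75 ≈ 481.95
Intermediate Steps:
G = 133/225 (G = -133*(-1/225) = 133/225 ≈ 0.59111)
E = 583/225 (E = 2 + 133/225 = 583/225 ≈ 2.5911)
186*E = 186*(583/225) = 36146/75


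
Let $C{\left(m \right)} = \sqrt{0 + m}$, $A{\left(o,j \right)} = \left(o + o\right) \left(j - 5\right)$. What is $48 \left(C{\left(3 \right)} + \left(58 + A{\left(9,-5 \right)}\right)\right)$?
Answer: $-5856 + 48 \sqrt{3} \approx -5772.9$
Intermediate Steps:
$A{\left(o,j \right)} = 2 o \left(-5 + j\right)$
$C{\left(m \right)} = \sqrt{m}$
$48 \left(C{\left(3 \right)} + \left(58 + A{\left(9,-5 \right)}\right)\right) = 48 \left(\sqrt{3} + \left(58 + 2 \cdot 9 \left(-5 - 5\right)\right)\right) = 48 \left(\sqrt{3} + \left(58 + 2 \cdot 9 \left(-10\right)\right)\right) = 48 \left(\sqrt{3} + \left(58 - 180\right)\right) = 48 \left(\sqrt{3} - 122\right) = 48 \left(-122 + \sqrt{3}\right) = -5856 + 48 \sqrt{3}$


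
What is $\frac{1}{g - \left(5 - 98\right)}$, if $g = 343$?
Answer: $\frac{1}{436} \approx 0.0022936$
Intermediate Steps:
$\frac{1}{g - \left(5 - 98\right)} = \frac{1}{343 - \left(5 - 98\right)} = \frac{1}{343 - -93} = \frac{1}{343 + 93} = \frac{1}{436}$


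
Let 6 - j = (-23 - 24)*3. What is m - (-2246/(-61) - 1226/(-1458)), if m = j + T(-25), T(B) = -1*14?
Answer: 4239650/44469 ≈ 95.339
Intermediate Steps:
j = 147 (j = 6 - (-23 - 24)*3 = 6 - (-47)*3 = 6 - 1*(-141) = 6 + 141 = 147)
T(B) = -14
m = 133 (m = 147 - 14 = 133)
m - (-2246/(-61) - 1226/(-1458)) = 133 - (-2246/(-61) - 1226/(-1458)) = 133 - (-2246*(-1/61) - 1226*(-1/1458)) = 133 - (2246/61 + 613/729) = 133 - 1*1674727/44469 = 133 - 1674727/44469 = 4239650/44469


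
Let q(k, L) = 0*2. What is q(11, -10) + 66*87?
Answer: 5742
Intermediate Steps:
q(k, L) = 0
q(11, -10) + 66*87 = 0 + 66*87 = 0 + 5742 = 5742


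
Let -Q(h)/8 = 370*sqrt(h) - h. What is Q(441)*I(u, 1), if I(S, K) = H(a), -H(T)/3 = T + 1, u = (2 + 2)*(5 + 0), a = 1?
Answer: 351792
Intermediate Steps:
Q(h) = -2960*sqrt(h) + 8*h (Q(h) = -8*(370*sqrt(h) - h) = -8*(-h + 370*sqrt(h)) = -2960*sqrt(h) + 8*h)
u = 20 (u = 4*5 = 20)
H(T) = -3 - 3*T (H(T) = -3*(T + 1) = -3*(1 + T) = -3 - 3*T)
I(S, K) = -6 (I(S, K) = -3 - 3*1 = -3 - 3 = -6)
Q(441)*I(u, 1) = (-2960*sqrt(441) + 8*441)*(-6) = (-2960*21 + 3528)*(-6) = (-62160 + 3528)*(-6) = -58632*(-6) = 351792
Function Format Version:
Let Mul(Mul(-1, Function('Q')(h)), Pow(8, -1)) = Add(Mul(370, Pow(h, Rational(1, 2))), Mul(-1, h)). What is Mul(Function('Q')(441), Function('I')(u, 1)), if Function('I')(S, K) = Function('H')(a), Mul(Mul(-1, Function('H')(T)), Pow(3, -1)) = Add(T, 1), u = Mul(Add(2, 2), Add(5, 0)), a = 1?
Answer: 351792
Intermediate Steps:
Function('Q')(h) = Add(Mul(-2960, Pow(h, Rational(1, 2))), Mul(8, h)) (Function('Q')(h) = Mul(-8, Add(Mul(370, Pow(h, Rational(1, 2))), Mul(-1, h))) = Mul(-8, Add(Mul(-1, h), Mul(370, Pow(h, Rational(1, 2))))) = Add(Mul(-2960, Pow(h, Rational(1, 2))), Mul(8, h)))
u = 20 (u = Mul(4, 5) = 20)
Function('H')(T) = Add(-3, Mul(-3, T)) (Function('H')(T) = Mul(-3, Add(T, 1)) = Mul(-3, Add(1, T)) = Add(-3, Mul(-3, T)))
Function('I')(S, K) = -6 (Function('I')(S, K) = Add(-3, Mul(-3, 1)) = Add(-3, -3) = -6)
Mul(Function('Q')(441), Function('I')(u, 1)) = Mul(Add(Mul(-2960, Pow(441, Rational(1, 2))), Mul(8, 441)), -6) = Mul(Add(Mul(-2960, 21), 3528), -6) = Mul(Add(-62160, 3528), -6) = Mul(-58632, -6) = 351792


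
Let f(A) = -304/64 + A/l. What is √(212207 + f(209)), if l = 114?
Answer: √7639347/6 ≈ 460.66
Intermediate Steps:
f(A) = -19/4 + A/114 (f(A) = -304/64 + A/114 = -304*1/64 + A*(1/114) = -19/4 + A/114)
√(212207 + f(209)) = √(212207 + (-19/4 + (1/114)*209)) = √(212207 + (-19/4 + 11/6)) = √(212207 - 35/12) = √(2546449/12) = √7639347/6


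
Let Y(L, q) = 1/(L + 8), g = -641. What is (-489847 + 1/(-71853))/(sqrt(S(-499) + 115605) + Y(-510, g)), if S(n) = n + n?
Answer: -17668882198984/2075216845647231 - 8869778863889968*sqrt(114607)/2075216845647231 ≈ -1447.0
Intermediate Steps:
S(n) = 2*n
Y(L, q) = 1/(8 + L)
(-489847 + 1/(-71853))/(sqrt(S(-499) + 115605) + Y(-510, g)) = (-489847 + 1/(-71853))/(sqrt(2*(-499) + 115605) + 1/(8 - 510)) = (-489847 - 1/71853)/(sqrt(-998 + 115605) + 1/(-502)) = -35196976492/(71853*(sqrt(114607) - 1/502)) = -35196976492/(71853*(-1/502 + sqrt(114607)))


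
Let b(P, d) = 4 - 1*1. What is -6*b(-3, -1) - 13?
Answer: -31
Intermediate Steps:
b(P, d) = 3 (b(P, d) = 4 - 1 = 3)
-6*b(-3, -1) - 13 = -6*3 - 13 = -18 - 13 = -31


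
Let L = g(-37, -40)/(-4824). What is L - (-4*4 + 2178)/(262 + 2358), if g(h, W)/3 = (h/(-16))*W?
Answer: -1617073/2106480 ≈ -0.76767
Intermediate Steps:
g(h, W) = -3*W*h/16 (g(h, W) = 3*((h/(-16))*W) = 3*((h*(-1/16))*W) = 3*((-h/16)*W) = 3*(-W*h/16) = -3*W*h/16)
L = 185/3216 (L = -3/16*(-40)*(-37)/(-4824) = -555/2*(-1/4824) = 185/3216 ≈ 0.057525)
L - (-4*4 + 2178)/(262 + 2358) = 185/3216 - (-4*4 + 2178)/(262 + 2358) = 185/3216 - (-16 + 2178)/2620 = 185/3216 - 2162/2620 = 185/3216 - 1*1081/1310 = 185/3216 - 1081/1310 = -1617073/2106480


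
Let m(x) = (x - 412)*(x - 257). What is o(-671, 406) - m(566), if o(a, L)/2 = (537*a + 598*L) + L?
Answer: -281852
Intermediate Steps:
o(a, L) = 1074*a + 1198*L (o(a, L) = 2*((537*a + 598*L) + L) = 2*(537*a + 599*L) = 1074*a + 1198*L)
m(x) = (-412 + x)*(-257 + x)
o(-671, 406) - m(566) = (1074*(-671) + 1198*406) - (105884 + 566² - 669*566) = (-720654 + 486388) - (105884 + 320356 - 378654) = -234266 - 1*47586 = -234266 - 47586 = -281852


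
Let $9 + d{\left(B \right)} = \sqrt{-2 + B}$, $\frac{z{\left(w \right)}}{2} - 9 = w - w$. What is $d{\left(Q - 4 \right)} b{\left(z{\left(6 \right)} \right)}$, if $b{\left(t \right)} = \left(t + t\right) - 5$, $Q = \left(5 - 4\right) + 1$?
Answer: $-279 + 62 i \approx -279.0 + 62.0 i$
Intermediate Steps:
$Q = 2$ ($Q = 1 + 1 = 2$)
$z{\left(w \right)} = 18$ ($z{\left(w \right)} = 18 + 2 \left(w - w\right) = 18 + 2 \cdot 0 = 18 + 0 = 18$)
$b{\left(t \right)} = -5 + 2 t$ ($b{\left(t \right)} = 2 t - 5 = -5 + 2 t$)
$d{\left(B \right)} = -9 + \sqrt{-2 + B}$
$d{\left(Q - 4 \right)} b{\left(z{\left(6 \right)} \right)} = \left(-9 + \sqrt{-2 + \left(2 - 4\right)}\right) \left(-5 + 2 \cdot 18\right) = \left(-9 + \sqrt{-2 - 2}\right) \left(-5 + 36\right) = \left(-9 + \sqrt{-4}\right) 31 = \left(-9 + 2 i\right) 31 = -279 + 62 i$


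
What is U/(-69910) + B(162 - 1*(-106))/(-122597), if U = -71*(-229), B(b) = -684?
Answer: -1945486183/8570756270 ≈ -0.22699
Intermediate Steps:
U = 16259
U/(-69910) + B(162 - 1*(-106))/(-122597) = 16259/(-69910) - 684/(-122597) = 16259*(-1/69910) - 684*(-1/122597) = -16259/69910 + 684/122597 = -1945486183/8570756270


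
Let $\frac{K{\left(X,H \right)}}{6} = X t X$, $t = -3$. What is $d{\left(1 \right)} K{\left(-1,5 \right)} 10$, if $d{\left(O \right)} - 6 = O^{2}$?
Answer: $-1260$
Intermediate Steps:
$K{\left(X,H \right)} = - 18 X^{2}$ ($K{\left(X,H \right)} = 6 X \left(-3\right) X = 6 - 3 X X = 6 \left(- 3 X^{2}\right) = - 18 X^{2}$)
$d{\left(O \right)} = 6 + O^{2}$
$d{\left(1 \right)} K{\left(-1,5 \right)} 10 = \left(6 + 1^{2}\right) \left(- 18 \left(-1\right)^{2}\right) 10 = \left(6 + 1\right) \left(\left(-18\right) 1\right) 10 = 7 \left(-18\right) 10 = \left(-126\right) 10 = -1260$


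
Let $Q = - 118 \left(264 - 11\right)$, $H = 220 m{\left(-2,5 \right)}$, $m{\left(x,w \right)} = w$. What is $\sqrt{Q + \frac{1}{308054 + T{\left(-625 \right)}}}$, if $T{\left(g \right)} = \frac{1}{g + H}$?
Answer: $\frac{i \sqrt{639209849511185570829}}{146325651} \approx 172.78 i$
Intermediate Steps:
$H = 1100$ ($H = 220 \cdot 5 = 1100$)
$T{\left(g \right)} = \frac{1}{1100 + g}$ ($T{\left(g \right)} = \frac{1}{g + 1100} = \frac{1}{1100 + g}$)
$Q = -29854$ ($Q = \left(-118\right) 253 = -29854$)
$\sqrt{Q + \frac{1}{308054 + T{\left(-625 \right)}}} = \sqrt{-29854 + \frac{1}{308054 + \frac{1}{1100 - 625}}} = \sqrt{-29854 + \frac{1}{308054 + \frac{1}{475}}} = \sqrt{-29854 + \frac{1}{\frac{146325651}{475}}} = \sqrt{-29854 + \frac{475}{146325651}} = \sqrt{- \frac{4368405984479}{146325651}} = \frac{i \sqrt{639209849511185570829}}{146325651}$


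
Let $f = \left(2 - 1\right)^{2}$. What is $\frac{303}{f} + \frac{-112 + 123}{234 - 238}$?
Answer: $\frac{1201}{4} \approx 300.25$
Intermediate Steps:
$f = 1$ ($f = 1^{2} = 1$)
$\frac{303}{f} + \frac{-112 + 123}{234 - 238} = \frac{303}{1} + \frac{-112 + 123}{234 - 238} = 303 \cdot 1 + \frac{11}{-4} = 303 + 11 \left(- \frac{1}{4}\right) = 303 - \frac{11}{4} = \frac{1201}{4}$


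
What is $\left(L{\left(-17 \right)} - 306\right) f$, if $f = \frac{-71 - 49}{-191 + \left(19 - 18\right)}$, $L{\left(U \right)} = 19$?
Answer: $- \frac{3444}{19} \approx -181.26$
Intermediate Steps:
$f = \frac{12}{19}$ ($f = - \frac{120}{-191 + 1} = - \frac{120}{-190} = \left(-120\right) \left(- \frac{1}{190}\right) = \frac{12}{19} \approx 0.63158$)
$\left(L{\left(-17 \right)} - 306\right) f = \left(19 - 306\right) \frac{12}{19} = \left(-287\right) \frac{12}{19} = - \frac{3444}{19}$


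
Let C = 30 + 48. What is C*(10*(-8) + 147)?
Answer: 5226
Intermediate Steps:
C = 78
C*(10*(-8) + 147) = 78*(10*(-8) + 147) = 78*(-80 + 147) = 78*67 = 5226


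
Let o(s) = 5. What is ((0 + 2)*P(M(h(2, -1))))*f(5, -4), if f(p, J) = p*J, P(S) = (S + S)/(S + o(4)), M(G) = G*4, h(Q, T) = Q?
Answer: -640/13 ≈ -49.231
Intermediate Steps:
M(G) = 4*G
P(S) = 2*S/(5 + S) (P(S) = (S + S)/(S + 5) = (2*S)/(5 + S) = 2*S/(5 + S))
f(p, J) = J*p
((0 + 2)*P(M(h(2, -1))))*f(5, -4) = ((0 + 2)*(2*(4*2)/(5 + 4*2)))*(-4*5) = (2*(2*8/(5 + 8)))*(-20) = (2*(2*8/13))*(-20) = (2*(2*8*(1/13)))*(-20) = (2*(16/13))*(-20) = (32/13)*(-20) = -640/13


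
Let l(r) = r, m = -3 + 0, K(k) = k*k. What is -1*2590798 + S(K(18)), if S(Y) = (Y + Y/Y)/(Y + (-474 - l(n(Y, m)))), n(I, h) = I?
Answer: -1228038577/474 ≈ -2.5908e+6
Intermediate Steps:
K(k) = k**2
m = -3
S(Y) = -1/474 - Y/474 (S(Y) = (Y + Y/Y)/(Y + (-474 - Y)) = (Y + 1)/(-474) = (1 + Y)*(-1/474) = -1/474 - Y/474)
-1*2590798 + S(K(18)) = -1*2590798 + (-1/474 - 1/474*18**2) = -2590798 + (-1/474 - 1/474*324) = -2590798 + (-1/474 - 54/79) = -2590798 - 325/474 = -1228038577/474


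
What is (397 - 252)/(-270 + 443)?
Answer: 145/173 ≈ 0.83815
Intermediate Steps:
(397 - 252)/(-270 + 443) = 145/173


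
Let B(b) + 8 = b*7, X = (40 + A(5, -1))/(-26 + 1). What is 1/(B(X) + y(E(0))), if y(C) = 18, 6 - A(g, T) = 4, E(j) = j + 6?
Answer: -25/44 ≈ -0.56818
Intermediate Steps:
E(j) = 6 + j
A(g, T) = 2 (A(g, T) = 6 - 1*4 = 6 - 4 = 2)
X = -42/25 (X = (40 + 2)/(-26 + 1) = 42/(-25) = 42*(-1/25) = -42/25 ≈ -1.6800)
B(b) = -8 + 7*b (B(b) = -8 + b*7 = -8 + 7*b)
1/(B(X) + y(E(0))) = 1/((-8 + 7*(-42/25)) + 18) = 1/((-8 - 294/25) + 18) = 1/(-494/25 + 18) = 1/(-44/25) = -25/44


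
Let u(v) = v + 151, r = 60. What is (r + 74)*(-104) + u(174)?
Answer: -13611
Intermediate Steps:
u(v) = 151 + v
(r + 74)*(-104) + u(174) = (60 + 74)*(-104) + (151 + 174) = 134*(-104) + 325 = -13936 + 325 = -13611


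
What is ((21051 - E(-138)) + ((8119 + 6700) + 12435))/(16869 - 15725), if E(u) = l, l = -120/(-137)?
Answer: 6617665/156728 ≈ 42.224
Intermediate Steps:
l = 120/137 (l = -120*(-1/137) = 120/137 ≈ 0.87591)
E(u) = 120/137
((21051 - E(-138)) + ((8119 + 6700) + 12435))/(16869 - 15725) = ((21051 - 1*120/137) + ((8119 + 6700) + 12435))/(16869 - 15725) = ((21051 - 120/137) + (14819 + 12435))/1144 = (2883867/137 + 27254)*(1/1144) = (6617665/137)*(1/1144) = 6617665/156728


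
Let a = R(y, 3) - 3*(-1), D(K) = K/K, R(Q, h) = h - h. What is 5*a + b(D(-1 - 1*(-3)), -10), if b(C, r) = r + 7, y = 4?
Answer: 12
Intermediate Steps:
R(Q, h) = 0
D(K) = 1
b(C, r) = 7 + r
a = 3 (a = 0 - 3*(-1) = 0 + 3 = 3)
5*a + b(D(-1 - 1*(-3)), -10) = 5*3 + (7 - 10) = 15 - 3 = 12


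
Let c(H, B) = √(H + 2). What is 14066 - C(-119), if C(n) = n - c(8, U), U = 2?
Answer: 14185 + √10 ≈ 14188.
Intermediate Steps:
c(H, B) = √(2 + H)
C(n) = n - √10 (C(n) = n - √(2 + 8) = n - √10)
14066 - C(-119) = 14066 - (-119 - √10) = 14066 + (119 + √10) = 14185 + √10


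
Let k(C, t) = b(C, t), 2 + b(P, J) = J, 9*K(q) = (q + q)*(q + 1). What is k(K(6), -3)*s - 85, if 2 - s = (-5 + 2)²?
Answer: -50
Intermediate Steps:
K(q) = 2*q*(1 + q)/9 (K(q) = ((q + q)*(q + 1))/9 = ((2*q)*(1 + q))/9 = (2*q*(1 + q))/9 = 2*q*(1 + q)/9)
b(P, J) = -2 + J
k(C, t) = -2 + t
s = -7 (s = 2 - (-5 + 2)² = 2 - 1*(-3)² = 2 - 1*9 = 2 - 9 = -7)
k(K(6), -3)*s - 85 = (-2 - 3)*(-7) - 85 = -5*(-7) - 85 = 35 - 85 = -50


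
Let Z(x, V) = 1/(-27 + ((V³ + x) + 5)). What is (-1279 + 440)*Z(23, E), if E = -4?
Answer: 839/63 ≈ 13.317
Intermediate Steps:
Z(x, V) = 1/(-22 + x + V³) (Z(x, V) = 1/(-27 + ((x + V³) + 5)) = 1/(-27 + (5 + x + V³)) = 1/(-22 + x + V³))
(-1279 + 440)*Z(23, E) = (-1279 + 440)/(-22 + 23 + (-4)³) = -839/(-22 + 23 - 64) = -839/(-63) = -839*(-1/63) = 839/63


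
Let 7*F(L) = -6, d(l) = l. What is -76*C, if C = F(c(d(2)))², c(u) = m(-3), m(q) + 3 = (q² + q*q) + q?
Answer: -2736/49 ≈ -55.837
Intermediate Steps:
m(q) = -3 + q + 2*q² (m(q) = -3 + ((q² + q*q) + q) = -3 + ((q² + q²) + q) = -3 + (2*q² + q) = -3 + (q + 2*q²) = -3 + q + 2*q²)
c(u) = 12 (c(u) = -3 - 3 + 2*(-3)² = -3 - 3 + 2*9 = -3 - 3 + 18 = 12)
F(L) = -6/7 (F(L) = (⅐)*(-6) = -6/7)
C = 36/49 (C = (-6/7)² = 36/49 ≈ 0.73469)
-76*C = -76*36/49 = -2736/49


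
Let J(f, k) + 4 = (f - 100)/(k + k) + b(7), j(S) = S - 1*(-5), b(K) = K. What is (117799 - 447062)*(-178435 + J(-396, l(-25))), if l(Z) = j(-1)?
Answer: 58771469922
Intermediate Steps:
j(S) = 5 + S (j(S) = S + 5 = 5 + S)
l(Z) = 4 (l(Z) = 5 - 1 = 4)
J(f, k) = 3 + (-100 + f)/(2*k) (J(f, k) = -4 + ((f - 100)/(k + k) + 7) = -4 + ((-100 + f)/((2*k)) + 7) = -4 + ((-100 + f)*(1/(2*k)) + 7) = -4 + ((-100 + f)/(2*k) + 7) = -4 + (7 + (-100 + f)/(2*k)) = 3 + (-100 + f)/(2*k))
(117799 - 447062)*(-178435 + J(-396, l(-25))) = (117799 - 447062)*(-178435 + (1/2)*(-100 - 396 + 6*4)/4) = -329263*(-178435 + (1/2)*(1/4)*(-100 - 396 + 24)) = -329263*(-178435 + (1/2)*(1/4)*(-472)) = -329263*(-178435 - 59) = -329263*(-178494) = 58771469922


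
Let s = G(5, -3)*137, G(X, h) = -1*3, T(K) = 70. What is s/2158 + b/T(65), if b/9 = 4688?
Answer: 45510783/75530 ≈ 602.55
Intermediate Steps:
b = 42192 (b = 9*4688 = 42192)
G(X, h) = -3
s = -411 (s = -3*137 = -411)
s/2158 + b/T(65) = -411/2158 + 42192/70 = -411*1/2158 + 42192*(1/70) = -411/2158 + 21096/35 = 45510783/75530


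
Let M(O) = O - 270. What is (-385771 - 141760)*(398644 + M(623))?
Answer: -210483286407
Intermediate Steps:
M(O) = -270 + O
(-385771 - 141760)*(398644 + M(623)) = (-385771 - 141760)*(398644 + (-270 + 623)) = -527531*(398644 + 353) = -527531*398997 = -210483286407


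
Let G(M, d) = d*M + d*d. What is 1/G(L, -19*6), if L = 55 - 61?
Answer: 1/13680 ≈ 7.3099e-5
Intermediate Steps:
L = -6
G(M, d) = d² + M*d (G(M, d) = M*d + d² = d² + M*d)
1/G(L, -19*6) = 1/((-19*6)*(-6 - 19*6)) = 1/(-114*(-6 - 114)) = 1/(-114*(-120)) = 1/13680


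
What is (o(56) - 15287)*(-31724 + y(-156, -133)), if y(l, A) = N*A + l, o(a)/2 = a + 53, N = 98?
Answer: 676809066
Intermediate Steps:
o(a) = 106 + 2*a (o(a) = 2*(a + 53) = 2*(53 + a) = 106 + 2*a)
y(l, A) = l + 98*A (y(l, A) = 98*A + l = l + 98*A)
(o(56) - 15287)*(-31724 + y(-156, -133)) = ((106 + 2*56) - 15287)*(-31724 + (-156 + 98*(-133))) = ((106 + 112) - 15287)*(-31724 + (-156 - 13034)) = (218 - 15287)*(-31724 - 13190) = -15069*(-44914) = 676809066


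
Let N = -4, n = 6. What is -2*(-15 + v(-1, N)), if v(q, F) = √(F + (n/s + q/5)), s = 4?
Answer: 30 - 3*I*√30/5 ≈ 30.0 - 3.2863*I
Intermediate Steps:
v(q, F) = √(3/2 + F + q/5) (v(q, F) = √(F + (6/4 + q/5)) = √(F + (6*(¼) + q*(⅕))) = √(F + (3/2 + q/5)) = √(3/2 + F + q/5))
-2*(-15 + v(-1, N)) = -2*(-15 + √(150 + 20*(-1) + 100*(-4))/10) = -2*(-15 + √(150 - 20 - 400)/10) = -2*(-15 + √(-270)/10) = -2*(-15 + (3*I*√30)/10) = -2*(-15 + 3*I*√30/10) = 30 - 3*I*√30/5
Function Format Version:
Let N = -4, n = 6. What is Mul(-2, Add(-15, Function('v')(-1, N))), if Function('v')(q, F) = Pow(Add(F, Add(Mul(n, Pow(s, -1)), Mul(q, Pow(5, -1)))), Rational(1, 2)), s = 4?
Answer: Add(30, Mul(Rational(-3, 5), I, Pow(30, Rational(1, 2)))) ≈ Add(30.000, Mul(-3.2863, I))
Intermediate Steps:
Function('v')(q, F) = Pow(Add(Rational(3, 2), F, Mul(Rational(1, 5), q)), Rational(1, 2)) (Function('v')(q, F) = Pow(Add(F, Add(Mul(6, Pow(4, -1)), Mul(q, Pow(5, -1)))), Rational(1, 2)) = Pow(Add(F, Add(Mul(6, Rational(1, 4)), Mul(q, Rational(1, 5)))), Rational(1, 2)) = Pow(Add(F, Add(Rational(3, 2), Mul(Rational(1, 5), q))), Rational(1, 2)) = Pow(Add(Rational(3, 2), F, Mul(Rational(1, 5), q)), Rational(1, 2)))
Mul(-2, Add(-15, Function('v')(-1, N))) = Mul(-2, Add(-15, Mul(Rational(1, 10), Pow(Add(150, Mul(20, -1), Mul(100, -4)), Rational(1, 2))))) = Mul(-2, Add(-15, Mul(Rational(1, 10), Pow(Add(150, -20, -400), Rational(1, 2))))) = Mul(-2, Add(-15, Mul(Rational(1, 10), Pow(-270, Rational(1, 2))))) = Mul(-2, Add(-15, Mul(Rational(1, 10), Mul(3, I, Pow(30, Rational(1, 2)))))) = Mul(-2, Add(-15, Mul(Rational(3, 10), I, Pow(30, Rational(1, 2))))) = Add(30, Mul(Rational(-3, 5), I, Pow(30, Rational(1, 2))))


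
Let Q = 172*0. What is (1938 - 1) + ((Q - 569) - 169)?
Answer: 1199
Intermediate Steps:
Q = 0
(1938 - 1) + ((Q - 569) - 169) = (1938 - 1) + ((0 - 569) - 169) = 1937 + (-569 - 169) = 1937 - 738 = 1199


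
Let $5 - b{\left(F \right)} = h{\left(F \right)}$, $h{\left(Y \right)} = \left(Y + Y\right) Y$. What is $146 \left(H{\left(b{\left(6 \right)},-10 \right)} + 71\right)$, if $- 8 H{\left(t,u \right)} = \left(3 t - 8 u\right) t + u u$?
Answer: $- \frac{557647}{4} \approx -1.3941 \cdot 10^{5}$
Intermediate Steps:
$h{\left(Y \right)} = 2 Y^{2}$ ($h{\left(Y \right)} = 2 Y Y = 2 Y^{2}$)
$b{\left(F \right)} = 5 - 2 F^{2}$
$H{\left(t,u \right)} = - \frac{u^{2}}{8} - \frac{t \left(- 8 u + 3 t\right)}{8}$ ($H{\left(t,u \right)} = - \frac{\left(3 t - 8 u\right) t + u u}{8} = - \frac{\left(- 8 u + 3 t\right) t + u^{2}}{8} = - \frac{t \left(- 8 u + 3 t\right) + u^{2}}{8} = - \frac{u^{2} + t \left(- 8 u + 3 t\right)}{8} = - \frac{u^{2}}{8} - \frac{t \left(- 8 u + 3 t\right)}{8}$)
$146 \left(H{\left(b{\left(6 \right)},-10 \right)} + 71\right) = 146 \left(\left(- \frac{3 \left(5 - 2 \cdot 6^{2}\right)^{2}}{8} - \frac{\left(-10\right)^{2}}{8} + \left(5 - 2 \cdot 6^{2}\right) \left(-10\right)\right) + 71\right) = 146 \left(\left(- \frac{3 \left(5 - 72\right)^{2}}{8} - \frac{25}{2} + \left(5 - 72\right) \left(-10\right)\right) + 71\right) = 146 \left(\left(- \frac{3 \left(-67\right)^{2}}{8} - \frac{25}{2} - -670\right) + 71\right) = 146 \left(\left(\left(- \frac{3}{8}\right) 4489 - \frac{25}{2} + 670\right) + 71\right) = 146 \left(\left(- \frac{13467}{8} - \frac{25}{2} + 670\right) + 71\right) = 146 \left(- \frac{8207}{8} + 71\right) = 146 \left(- \frac{7639}{8}\right) = - \frac{557647}{4}$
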